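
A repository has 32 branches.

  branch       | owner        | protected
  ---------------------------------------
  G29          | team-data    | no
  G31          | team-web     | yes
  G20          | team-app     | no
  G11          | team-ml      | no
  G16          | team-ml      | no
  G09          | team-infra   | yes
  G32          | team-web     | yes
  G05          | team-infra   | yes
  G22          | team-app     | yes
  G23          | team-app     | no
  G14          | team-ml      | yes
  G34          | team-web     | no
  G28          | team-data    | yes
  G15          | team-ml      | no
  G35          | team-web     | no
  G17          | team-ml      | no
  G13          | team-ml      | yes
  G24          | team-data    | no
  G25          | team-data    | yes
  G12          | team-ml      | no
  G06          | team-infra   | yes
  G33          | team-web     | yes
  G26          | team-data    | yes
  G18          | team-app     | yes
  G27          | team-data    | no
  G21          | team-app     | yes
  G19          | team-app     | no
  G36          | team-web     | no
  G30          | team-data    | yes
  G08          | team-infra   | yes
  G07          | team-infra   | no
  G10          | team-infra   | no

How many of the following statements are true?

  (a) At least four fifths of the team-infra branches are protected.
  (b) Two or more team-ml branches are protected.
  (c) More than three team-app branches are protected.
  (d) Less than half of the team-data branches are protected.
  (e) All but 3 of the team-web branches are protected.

(a) team-infra: |A| = 6, |A ∩ B| = 4; needs |A ∩ B| / |A| ≥ 4/5 — false.
(b) team-ml: |A| = 7, |A ∩ B| = 2; needs |A ∩ B| ≥ 2 — true.
(c) team-app: |A| = 6, |A ∩ B| = 3; needs |A ∩ B| > 3 — false.
(d) team-data: |A| = 7, |A ∩ B| = 4; needs |A ∩ B| < |A ∖ B| — false.
(e) team-web: |A| = 6, |A ∩ B| = 3; needs |A ∖ B| = 3 — true.

2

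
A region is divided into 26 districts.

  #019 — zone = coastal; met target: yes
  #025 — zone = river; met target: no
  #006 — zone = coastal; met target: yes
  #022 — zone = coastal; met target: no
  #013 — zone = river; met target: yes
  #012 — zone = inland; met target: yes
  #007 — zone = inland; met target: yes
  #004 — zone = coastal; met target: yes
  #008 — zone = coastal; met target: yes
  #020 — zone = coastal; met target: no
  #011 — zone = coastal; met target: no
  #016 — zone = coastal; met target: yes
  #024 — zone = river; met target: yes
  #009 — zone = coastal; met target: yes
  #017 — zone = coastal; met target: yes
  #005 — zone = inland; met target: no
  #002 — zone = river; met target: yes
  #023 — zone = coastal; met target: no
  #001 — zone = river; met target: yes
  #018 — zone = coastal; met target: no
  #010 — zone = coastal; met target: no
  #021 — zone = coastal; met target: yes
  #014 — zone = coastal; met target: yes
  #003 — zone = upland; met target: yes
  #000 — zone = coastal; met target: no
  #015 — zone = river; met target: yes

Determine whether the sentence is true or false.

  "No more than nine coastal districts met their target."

True

The determiner here denotes the relation: |A ∩ B| ≤ 9.
|A| = 16, |A ∩ B| = 9, |A ∖ B| = 7.
|A ∩ B| = 9, so the statement is true.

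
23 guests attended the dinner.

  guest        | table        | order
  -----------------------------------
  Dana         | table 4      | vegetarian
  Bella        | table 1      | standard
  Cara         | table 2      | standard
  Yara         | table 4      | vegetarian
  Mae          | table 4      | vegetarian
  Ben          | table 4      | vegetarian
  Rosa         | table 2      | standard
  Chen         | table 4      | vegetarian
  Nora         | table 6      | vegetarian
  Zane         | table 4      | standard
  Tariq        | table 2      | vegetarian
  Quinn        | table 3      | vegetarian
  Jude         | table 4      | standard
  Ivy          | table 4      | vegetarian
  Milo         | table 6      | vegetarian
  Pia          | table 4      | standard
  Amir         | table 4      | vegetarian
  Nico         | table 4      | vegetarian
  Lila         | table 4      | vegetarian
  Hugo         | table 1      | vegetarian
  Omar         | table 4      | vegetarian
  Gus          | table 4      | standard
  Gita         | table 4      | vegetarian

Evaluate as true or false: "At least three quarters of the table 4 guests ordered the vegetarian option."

False

'At least three quarters of the table 4 guests ordered the vegetarian option' holds iff |A ∩ B| / |A| ≥ 3/4.
|A| = 15, |A ∩ B| = 11, |A ∖ B| = 4.
|A ∩ B|/|A| = 11/15, so the statement is false.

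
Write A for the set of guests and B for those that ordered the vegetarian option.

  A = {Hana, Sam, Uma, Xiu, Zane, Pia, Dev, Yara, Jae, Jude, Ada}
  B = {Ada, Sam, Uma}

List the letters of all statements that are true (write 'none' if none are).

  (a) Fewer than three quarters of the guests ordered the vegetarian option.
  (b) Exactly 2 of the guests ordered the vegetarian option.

|A| = 11, |A ∩ B| = 3, |A ∖ B| = 8.
(a) |A ∩ B| / |A| < 3/4: holds.
(b) |A ∩ B| = 2: fails.

(a)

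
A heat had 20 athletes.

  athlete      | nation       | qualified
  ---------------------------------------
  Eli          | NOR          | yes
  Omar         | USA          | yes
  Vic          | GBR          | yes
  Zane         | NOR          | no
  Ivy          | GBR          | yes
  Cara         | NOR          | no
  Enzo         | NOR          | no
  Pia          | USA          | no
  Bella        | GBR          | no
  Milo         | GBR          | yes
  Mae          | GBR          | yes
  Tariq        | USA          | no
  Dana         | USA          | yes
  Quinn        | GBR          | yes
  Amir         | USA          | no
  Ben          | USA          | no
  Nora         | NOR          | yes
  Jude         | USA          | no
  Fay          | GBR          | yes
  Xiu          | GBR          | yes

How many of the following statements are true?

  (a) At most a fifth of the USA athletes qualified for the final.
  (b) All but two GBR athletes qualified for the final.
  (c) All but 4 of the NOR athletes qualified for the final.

(a) USA: |A| = 7, |A ∩ B| = 2; needs |A ∩ B| / |A| ≤ 1/5 — false.
(b) GBR: |A| = 8, |A ∩ B| = 7; needs |A ∖ B| = 2 — false.
(c) NOR: |A| = 5, |A ∩ B| = 2; needs |A ∖ B| = 4 — false.

0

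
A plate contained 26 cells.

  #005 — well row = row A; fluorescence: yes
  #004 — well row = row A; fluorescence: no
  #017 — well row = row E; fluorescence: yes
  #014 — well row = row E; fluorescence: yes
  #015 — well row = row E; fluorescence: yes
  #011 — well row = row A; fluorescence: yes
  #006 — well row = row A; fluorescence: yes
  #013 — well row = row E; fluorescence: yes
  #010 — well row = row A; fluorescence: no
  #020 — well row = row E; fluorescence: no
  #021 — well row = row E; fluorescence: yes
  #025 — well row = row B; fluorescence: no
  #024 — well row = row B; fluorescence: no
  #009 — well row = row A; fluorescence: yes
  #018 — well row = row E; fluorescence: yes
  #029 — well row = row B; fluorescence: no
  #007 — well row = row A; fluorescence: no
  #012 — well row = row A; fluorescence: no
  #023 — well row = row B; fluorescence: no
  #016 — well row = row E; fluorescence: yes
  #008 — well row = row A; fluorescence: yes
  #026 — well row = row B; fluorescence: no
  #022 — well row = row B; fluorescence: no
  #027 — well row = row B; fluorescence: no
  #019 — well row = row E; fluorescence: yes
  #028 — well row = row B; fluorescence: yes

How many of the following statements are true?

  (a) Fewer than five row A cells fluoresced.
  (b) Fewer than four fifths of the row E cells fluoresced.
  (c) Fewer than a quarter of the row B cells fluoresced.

1

(a) row A: |A| = 9, |A ∩ B| = 5; needs |A ∩ B| < 5 — false.
(b) row E: |A| = 9, |A ∩ B| = 8; needs |A ∩ B| / |A| < 4/5 — false.
(c) row B: |A| = 8, |A ∩ B| = 1; needs |A ∩ B| / |A| < 1/4 — true.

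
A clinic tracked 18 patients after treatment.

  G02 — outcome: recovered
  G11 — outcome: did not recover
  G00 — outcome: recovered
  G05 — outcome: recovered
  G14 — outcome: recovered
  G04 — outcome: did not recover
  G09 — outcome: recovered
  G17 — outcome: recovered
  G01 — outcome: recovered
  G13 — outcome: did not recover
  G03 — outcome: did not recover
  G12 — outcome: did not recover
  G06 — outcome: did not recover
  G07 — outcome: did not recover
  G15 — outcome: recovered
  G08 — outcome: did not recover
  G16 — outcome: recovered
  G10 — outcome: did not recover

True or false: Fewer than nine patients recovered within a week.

The determiner here denotes the relation: |A ∩ B| < 9.
|A| = 18, |A ∩ B| = 9, |A ∖ B| = 9.
|A ∩ B| = 9, so the statement is false.

False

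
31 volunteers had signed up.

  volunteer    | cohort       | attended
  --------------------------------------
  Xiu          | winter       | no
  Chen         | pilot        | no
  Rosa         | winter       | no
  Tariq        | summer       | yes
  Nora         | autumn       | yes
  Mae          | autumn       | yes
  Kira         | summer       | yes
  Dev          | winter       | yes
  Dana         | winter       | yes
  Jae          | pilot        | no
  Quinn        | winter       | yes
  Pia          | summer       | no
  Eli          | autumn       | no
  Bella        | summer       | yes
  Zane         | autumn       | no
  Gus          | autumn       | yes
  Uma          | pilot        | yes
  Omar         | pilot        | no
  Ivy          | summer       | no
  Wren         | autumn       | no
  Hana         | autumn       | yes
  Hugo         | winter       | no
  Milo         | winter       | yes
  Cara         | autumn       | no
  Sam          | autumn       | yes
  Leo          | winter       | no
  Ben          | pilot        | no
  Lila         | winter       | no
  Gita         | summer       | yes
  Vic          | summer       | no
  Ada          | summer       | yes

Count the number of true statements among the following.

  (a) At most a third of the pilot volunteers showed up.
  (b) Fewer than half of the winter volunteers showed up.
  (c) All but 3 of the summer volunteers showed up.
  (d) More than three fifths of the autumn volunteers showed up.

3

(a) pilot: |A| = 5, |A ∩ B| = 1; needs |A ∩ B| / |A| ≤ 1/3 — true.
(b) winter: |A| = 9, |A ∩ B| = 4; needs |A ∩ B| < |A ∖ B| — true.
(c) summer: |A| = 8, |A ∩ B| = 5; needs |A ∖ B| = 3 — true.
(d) autumn: |A| = 9, |A ∩ B| = 5; needs |A ∩ B| / |A| > 3/5 — false.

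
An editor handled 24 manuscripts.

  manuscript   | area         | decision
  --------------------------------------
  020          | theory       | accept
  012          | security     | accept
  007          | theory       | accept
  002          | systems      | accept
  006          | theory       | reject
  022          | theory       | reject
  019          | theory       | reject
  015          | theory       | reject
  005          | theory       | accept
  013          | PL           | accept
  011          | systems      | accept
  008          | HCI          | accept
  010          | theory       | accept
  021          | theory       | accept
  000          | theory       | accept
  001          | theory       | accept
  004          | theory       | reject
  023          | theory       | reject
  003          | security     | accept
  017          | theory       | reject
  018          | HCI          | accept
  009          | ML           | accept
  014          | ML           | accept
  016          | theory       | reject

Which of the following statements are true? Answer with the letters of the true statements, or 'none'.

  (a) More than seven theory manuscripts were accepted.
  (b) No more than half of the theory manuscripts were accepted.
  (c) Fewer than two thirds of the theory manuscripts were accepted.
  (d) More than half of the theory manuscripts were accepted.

|A| = 15, |A ∩ B| = 7, |A ∖ B| = 8.
(a) |A ∩ B| > 7: fails.
(b) |A ∩ B| ≤ |A ∖ B|: holds.
(c) |A ∩ B| / |A| < 2/3: holds.
(d) |A ∩ B| > |A ∖ B|: fails.

(b), (c)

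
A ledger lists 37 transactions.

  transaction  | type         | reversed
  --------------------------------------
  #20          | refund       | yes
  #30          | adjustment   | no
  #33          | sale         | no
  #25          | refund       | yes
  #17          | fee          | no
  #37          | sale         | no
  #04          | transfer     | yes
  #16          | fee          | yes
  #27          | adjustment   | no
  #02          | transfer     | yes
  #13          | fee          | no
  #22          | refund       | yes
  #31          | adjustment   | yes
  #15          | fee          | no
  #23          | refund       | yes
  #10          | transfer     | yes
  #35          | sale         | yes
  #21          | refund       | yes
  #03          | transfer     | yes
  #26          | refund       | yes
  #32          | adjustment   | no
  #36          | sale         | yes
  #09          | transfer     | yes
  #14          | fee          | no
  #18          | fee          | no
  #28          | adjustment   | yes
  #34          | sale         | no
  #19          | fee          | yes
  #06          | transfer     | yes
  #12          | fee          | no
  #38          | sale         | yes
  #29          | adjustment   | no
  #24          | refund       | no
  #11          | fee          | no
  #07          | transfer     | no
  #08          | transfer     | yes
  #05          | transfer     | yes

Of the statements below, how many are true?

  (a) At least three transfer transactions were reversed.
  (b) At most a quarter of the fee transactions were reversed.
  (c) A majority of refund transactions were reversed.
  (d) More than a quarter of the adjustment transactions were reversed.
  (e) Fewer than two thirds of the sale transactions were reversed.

(a) transfer: |A| = 9, |A ∩ B| = 8; needs |A ∩ B| ≥ 3 — true.
(b) fee: |A| = 9, |A ∩ B| = 2; needs |A ∩ B| / |A| ≤ 1/4 — true.
(c) refund: |A| = 7, |A ∩ B| = 6; needs |A ∩ B| > |A ∖ B| — true.
(d) adjustment: |A| = 6, |A ∩ B| = 2; needs |A ∩ B| / |A| > 1/4 — true.
(e) sale: |A| = 6, |A ∩ B| = 3; needs |A ∩ B| / |A| < 2/3 — true.

5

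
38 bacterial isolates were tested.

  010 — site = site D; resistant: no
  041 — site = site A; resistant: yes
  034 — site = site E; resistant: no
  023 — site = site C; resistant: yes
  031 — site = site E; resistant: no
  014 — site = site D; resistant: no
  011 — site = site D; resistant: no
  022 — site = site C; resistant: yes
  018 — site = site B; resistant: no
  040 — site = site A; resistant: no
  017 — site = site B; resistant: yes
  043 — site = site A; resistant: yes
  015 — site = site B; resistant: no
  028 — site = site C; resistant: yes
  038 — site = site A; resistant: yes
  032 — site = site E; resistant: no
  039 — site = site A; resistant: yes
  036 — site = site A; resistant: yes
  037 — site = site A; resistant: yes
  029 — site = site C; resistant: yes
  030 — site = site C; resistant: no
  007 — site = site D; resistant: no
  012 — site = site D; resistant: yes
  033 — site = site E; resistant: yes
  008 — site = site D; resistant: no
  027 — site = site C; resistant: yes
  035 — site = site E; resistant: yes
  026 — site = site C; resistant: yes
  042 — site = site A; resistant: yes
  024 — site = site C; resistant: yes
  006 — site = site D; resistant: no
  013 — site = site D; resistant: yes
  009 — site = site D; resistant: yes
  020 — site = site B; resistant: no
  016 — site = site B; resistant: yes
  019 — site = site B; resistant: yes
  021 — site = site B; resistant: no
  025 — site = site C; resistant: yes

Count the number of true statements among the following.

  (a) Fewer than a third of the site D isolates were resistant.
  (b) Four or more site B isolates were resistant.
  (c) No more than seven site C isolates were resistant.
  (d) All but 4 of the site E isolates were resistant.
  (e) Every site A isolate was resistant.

0

(a) site D: |A| = 9, |A ∩ B| = 3; needs |A ∩ B| / |A| < 1/3 — false.
(b) site B: |A| = 7, |A ∩ B| = 3; needs |A ∩ B| ≥ 4 — false.
(c) site C: |A| = 9, |A ∩ B| = 8; needs |A ∩ B| ≤ 7 — false.
(d) site E: |A| = 5, |A ∩ B| = 2; needs |A ∖ B| = 4 — false.
(e) site A: |A| = 8, |A ∩ B| = 7; needs A ⊆ B, i.e. every element of A is in B (|A ∖ B| = 0) — false.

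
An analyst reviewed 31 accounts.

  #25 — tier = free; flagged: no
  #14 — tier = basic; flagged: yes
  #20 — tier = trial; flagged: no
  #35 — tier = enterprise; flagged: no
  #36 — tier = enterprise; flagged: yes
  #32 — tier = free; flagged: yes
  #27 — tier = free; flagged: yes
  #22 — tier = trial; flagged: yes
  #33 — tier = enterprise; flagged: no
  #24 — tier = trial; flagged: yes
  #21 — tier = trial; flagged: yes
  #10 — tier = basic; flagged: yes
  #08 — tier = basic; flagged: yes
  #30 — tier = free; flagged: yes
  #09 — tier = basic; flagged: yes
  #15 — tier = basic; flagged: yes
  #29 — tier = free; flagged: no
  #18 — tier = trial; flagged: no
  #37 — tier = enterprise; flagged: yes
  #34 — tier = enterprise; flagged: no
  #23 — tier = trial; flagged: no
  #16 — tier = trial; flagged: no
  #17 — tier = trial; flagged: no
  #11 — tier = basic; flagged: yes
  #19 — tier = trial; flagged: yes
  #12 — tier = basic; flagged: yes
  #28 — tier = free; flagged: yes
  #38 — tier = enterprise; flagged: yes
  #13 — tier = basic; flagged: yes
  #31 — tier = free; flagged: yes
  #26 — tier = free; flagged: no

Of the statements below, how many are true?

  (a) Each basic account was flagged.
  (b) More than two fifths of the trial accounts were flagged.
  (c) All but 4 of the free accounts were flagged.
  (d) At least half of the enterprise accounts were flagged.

3

(a) basic: |A| = 8, |A ∩ B| = 8; needs A ⊆ B, i.e. every element of A is in B (|A ∖ B| = 0) — true.
(b) trial: |A| = 9, |A ∩ B| = 4; needs |A ∩ B| / |A| > 2/5 — true.
(c) free: |A| = 8, |A ∩ B| = 5; needs |A ∖ B| = 4 — false.
(d) enterprise: |A| = 6, |A ∩ B| = 3; needs |A ∩ B| ≥ |A ∖ B| — true.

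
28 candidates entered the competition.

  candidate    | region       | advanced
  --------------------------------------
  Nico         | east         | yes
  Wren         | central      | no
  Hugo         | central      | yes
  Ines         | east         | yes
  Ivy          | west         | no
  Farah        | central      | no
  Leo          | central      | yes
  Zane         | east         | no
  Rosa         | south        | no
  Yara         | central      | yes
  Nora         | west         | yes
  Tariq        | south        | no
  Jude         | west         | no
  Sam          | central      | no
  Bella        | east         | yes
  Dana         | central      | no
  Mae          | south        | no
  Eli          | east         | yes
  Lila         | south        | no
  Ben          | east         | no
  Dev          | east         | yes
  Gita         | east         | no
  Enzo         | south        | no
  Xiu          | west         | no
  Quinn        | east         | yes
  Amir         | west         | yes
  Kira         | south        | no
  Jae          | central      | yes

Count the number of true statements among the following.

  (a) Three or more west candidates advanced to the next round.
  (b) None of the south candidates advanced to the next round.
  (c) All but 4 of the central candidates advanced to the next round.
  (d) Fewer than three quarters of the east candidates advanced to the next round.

(a) west: |A| = 5, |A ∩ B| = 2; needs |A ∩ B| ≥ 3 — false.
(b) south: |A| = 6, |A ∩ B| = 0; needs A ∩ B = ∅ (|A ∩ B| = 0) — true.
(c) central: |A| = 8, |A ∩ B| = 4; needs |A ∖ B| = 4 — true.
(d) east: |A| = 9, |A ∩ B| = 6; needs |A ∩ B| / |A| < 3/4 — true.

3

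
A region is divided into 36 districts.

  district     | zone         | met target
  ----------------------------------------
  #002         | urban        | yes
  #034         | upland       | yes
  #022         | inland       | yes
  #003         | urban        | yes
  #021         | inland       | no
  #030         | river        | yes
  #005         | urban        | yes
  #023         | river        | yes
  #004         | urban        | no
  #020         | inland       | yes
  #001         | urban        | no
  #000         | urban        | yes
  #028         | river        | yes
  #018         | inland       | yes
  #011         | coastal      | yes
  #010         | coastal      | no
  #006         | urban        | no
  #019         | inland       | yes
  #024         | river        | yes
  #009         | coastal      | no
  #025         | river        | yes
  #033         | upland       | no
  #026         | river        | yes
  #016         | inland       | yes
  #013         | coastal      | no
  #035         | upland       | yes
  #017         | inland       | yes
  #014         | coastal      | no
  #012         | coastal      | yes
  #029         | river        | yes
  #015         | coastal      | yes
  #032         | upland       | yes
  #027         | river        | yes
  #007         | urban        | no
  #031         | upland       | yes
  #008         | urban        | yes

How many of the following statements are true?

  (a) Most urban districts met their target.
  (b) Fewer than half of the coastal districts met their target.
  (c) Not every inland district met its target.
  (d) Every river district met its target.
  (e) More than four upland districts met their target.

(a) urban: |A| = 9, |A ∩ B| = 5; needs |A ∩ B| > |A ∖ B| — true.
(b) coastal: |A| = 7, |A ∩ B| = 3; needs |A ∩ B| < |A ∖ B| — true.
(c) inland: |A| = 7, |A ∩ B| = 6; needs A ⊄ B (|A ∖ B| ≥ 1) — true.
(d) river: |A| = 8, |A ∩ B| = 8; needs A ⊆ B, i.e. every element of A is in B (|A ∖ B| = 0) — true.
(e) upland: |A| = 5, |A ∩ B| = 4; needs |A ∩ B| > 4 — false.

4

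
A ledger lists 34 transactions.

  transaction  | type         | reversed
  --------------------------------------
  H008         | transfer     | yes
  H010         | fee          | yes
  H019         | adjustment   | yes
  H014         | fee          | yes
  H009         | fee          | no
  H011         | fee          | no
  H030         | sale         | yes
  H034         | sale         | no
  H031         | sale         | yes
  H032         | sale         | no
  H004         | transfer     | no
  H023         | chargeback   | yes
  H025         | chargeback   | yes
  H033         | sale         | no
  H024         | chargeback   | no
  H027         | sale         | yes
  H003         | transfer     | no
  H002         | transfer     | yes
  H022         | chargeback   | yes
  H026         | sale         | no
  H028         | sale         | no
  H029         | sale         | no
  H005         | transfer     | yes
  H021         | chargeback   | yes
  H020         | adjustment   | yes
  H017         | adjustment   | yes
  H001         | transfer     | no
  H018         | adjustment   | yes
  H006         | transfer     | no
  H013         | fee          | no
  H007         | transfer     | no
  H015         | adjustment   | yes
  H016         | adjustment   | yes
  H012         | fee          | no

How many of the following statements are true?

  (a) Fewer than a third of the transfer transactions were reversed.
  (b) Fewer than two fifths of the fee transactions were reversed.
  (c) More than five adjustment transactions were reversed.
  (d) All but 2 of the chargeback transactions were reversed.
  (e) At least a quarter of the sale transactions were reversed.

3

(a) transfer: |A| = 8, |A ∩ B| = 3; needs |A ∩ B| / |A| < 1/3 — false.
(b) fee: |A| = 6, |A ∩ B| = 2; needs |A ∩ B| / |A| < 2/5 — true.
(c) adjustment: |A| = 6, |A ∩ B| = 6; needs |A ∩ B| > 5 — true.
(d) chargeback: |A| = 5, |A ∩ B| = 4; needs |A ∖ B| = 2 — false.
(e) sale: |A| = 9, |A ∩ B| = 3; needs |A ∩ B| / |A| ≥ 1/4 — true.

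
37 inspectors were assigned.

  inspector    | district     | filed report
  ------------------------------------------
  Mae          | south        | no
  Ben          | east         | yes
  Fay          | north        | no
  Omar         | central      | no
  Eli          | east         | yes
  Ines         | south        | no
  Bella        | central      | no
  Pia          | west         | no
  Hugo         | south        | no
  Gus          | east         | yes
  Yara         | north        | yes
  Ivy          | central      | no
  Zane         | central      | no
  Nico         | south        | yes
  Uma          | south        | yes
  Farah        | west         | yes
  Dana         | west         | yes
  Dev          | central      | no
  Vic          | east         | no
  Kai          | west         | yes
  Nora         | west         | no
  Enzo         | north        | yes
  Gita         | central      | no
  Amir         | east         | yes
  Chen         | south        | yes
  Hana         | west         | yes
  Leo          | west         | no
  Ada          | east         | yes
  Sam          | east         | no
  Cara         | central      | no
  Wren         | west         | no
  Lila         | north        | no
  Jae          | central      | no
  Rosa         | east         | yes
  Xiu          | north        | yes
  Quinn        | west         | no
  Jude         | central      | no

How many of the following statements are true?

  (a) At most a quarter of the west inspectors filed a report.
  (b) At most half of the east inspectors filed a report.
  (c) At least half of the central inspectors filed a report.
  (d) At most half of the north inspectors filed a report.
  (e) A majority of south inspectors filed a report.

0

(a) west: |A| = 9, |A ∩ B| = 4; needs |A ∩ B| / |A| ≤ 1/4 — false.
(b) east: |A| = 8, |A ∩ B| = 6; needs |A ∩ B| ≤ |A ∖ B| — false.
(c) central: |A| = 9, |A ∩ B| = 0; needs |A ∩ B| ≥ |A ∖ B| — false.
(d) north: |A| = 5, |A ∩ B| = 3; needs |A ∩ B| ≤ |A ∖ B| — false.
(e) south: |A| = 6, |A ∩ B| = 3; needs |A ∩ B| > |A ∖ B| — false.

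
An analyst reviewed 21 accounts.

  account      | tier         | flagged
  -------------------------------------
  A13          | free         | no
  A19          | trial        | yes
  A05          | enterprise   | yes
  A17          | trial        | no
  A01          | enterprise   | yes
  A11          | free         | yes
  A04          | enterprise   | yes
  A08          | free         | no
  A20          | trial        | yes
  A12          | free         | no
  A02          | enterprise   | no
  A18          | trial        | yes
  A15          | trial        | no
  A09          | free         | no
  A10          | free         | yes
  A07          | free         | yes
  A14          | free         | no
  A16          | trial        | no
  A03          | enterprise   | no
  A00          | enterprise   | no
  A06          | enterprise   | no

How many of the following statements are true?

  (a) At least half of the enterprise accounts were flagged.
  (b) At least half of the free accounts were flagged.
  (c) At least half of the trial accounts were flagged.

1

(a) enterprise: |A| = 7, |A ∩ B| = 3; needs |A ∩ B| ≥ |A ∖ B| — false.
(b) free: |A| = 8, |A ∩ B| = 3; needs |A ∩ B| ≥ |A ∖ B| — false.
(c) trial: |A| = 6, |A ∩ B| = 3; needs |A ∩ B| ≥ |A ∖ B| — true.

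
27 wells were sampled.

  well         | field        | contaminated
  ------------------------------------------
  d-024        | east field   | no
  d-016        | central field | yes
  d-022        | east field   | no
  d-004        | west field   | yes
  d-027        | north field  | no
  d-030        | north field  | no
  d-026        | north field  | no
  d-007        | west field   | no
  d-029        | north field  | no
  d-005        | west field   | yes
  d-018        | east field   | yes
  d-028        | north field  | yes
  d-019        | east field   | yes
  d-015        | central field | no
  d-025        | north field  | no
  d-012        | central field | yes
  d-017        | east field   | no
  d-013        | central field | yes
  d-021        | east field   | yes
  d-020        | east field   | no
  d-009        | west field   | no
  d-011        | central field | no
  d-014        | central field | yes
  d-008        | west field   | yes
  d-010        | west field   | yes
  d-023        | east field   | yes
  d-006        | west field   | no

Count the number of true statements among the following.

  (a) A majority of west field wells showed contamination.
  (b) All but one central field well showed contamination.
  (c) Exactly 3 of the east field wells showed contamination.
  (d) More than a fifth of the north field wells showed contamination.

(a) west field: |A| = 7, |A ∩ B| = 4; needs |A ∩ B| > |A ∖ B| — true.
(b) central field: |A| = 6, |A ∩ B| = 4; needs |A ∖ B| = 1 — false.
(c) east field: |A| = 8, |A ∩ B| = 4; needs |A ∩ B| = 3 — false.
(d) north field: |A| = 6, |A ∩ B| = 1; needs |A ∩ B| / |A| > 1/5 — false.

1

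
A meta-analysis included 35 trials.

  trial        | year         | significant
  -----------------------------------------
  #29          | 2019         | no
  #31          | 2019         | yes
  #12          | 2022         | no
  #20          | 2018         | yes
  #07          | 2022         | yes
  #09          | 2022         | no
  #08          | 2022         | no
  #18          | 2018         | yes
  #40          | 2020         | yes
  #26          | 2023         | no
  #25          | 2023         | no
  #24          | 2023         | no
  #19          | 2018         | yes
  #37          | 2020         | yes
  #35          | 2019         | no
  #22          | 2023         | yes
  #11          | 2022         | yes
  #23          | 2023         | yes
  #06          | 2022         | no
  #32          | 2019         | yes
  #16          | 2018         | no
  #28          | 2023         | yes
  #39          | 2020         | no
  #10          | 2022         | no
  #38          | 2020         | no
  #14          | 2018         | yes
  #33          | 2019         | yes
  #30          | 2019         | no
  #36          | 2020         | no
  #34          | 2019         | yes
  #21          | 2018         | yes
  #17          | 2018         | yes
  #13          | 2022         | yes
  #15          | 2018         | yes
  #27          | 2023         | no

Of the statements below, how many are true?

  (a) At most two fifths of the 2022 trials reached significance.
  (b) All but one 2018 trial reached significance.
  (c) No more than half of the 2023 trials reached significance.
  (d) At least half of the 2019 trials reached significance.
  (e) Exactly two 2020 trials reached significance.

(a) 2022: |A| = 8, |A ∩ B| = 3; needs |A ∩ B| / |A| ≤ 2/5 — true.
(b) 2018: |A| = 8, |A ∩ B| = 7; needs |A ∖ B| = 1 — true.
(c) 2023: |A| = 7, |A ∩ B| = 3; needs |A ∩ B| ≤ |A ∖ B| — true.
(d) 2019: |A| = 7, |A ∩ B| = 4; needs |A ∩ B| ≥ |A ∖ B| — true.
(e) 2020: |A| = 5, |A ∩ B| = 2; needs |A ∩ B| = 2 — true.

5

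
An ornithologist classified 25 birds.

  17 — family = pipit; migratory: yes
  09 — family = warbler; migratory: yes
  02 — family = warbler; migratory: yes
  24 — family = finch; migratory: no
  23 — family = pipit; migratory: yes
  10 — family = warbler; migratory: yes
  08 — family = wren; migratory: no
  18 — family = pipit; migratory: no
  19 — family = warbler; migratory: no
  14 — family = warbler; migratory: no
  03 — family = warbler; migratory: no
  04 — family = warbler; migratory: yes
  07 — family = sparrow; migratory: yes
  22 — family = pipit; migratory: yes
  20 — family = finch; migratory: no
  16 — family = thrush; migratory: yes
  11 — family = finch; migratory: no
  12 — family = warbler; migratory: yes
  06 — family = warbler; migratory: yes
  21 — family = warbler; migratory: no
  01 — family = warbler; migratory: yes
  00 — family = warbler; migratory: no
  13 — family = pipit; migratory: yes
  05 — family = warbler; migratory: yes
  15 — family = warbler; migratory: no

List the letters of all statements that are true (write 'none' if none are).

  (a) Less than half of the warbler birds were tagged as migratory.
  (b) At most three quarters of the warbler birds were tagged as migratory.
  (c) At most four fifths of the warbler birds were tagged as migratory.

(b), (c)

|A| = 14, |A ∩ B| = 8, |A ∖ B| = 6.
(a) |A ∩ B| < |A ∖ B|: fails.
(b) |A ∩ B| / |A| ≤ 3/4: holds.
(c) |A ∩ B| / |A| ≤ 4/5: holds.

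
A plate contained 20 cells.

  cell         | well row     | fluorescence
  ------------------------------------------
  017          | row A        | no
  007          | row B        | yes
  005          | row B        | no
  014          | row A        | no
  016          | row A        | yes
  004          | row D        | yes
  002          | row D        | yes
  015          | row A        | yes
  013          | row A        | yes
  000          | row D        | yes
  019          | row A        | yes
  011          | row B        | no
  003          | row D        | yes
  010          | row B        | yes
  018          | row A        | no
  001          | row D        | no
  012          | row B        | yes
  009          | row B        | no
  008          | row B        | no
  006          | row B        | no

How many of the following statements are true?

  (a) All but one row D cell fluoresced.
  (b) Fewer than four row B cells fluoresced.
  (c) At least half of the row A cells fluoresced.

3

(a) row D: |A| = 5, |A ∩ B| = 4; needs |A ∖ B| = 1 — true.
(b) row B: |A| = 8, |A ∩ B| = 3; needs |A ∩ B| < 4 — true.
(c) row A: |A| = 7, |A ∩ B| = 4; needs |A ∩ B| ≥ |A ∖ B| — true.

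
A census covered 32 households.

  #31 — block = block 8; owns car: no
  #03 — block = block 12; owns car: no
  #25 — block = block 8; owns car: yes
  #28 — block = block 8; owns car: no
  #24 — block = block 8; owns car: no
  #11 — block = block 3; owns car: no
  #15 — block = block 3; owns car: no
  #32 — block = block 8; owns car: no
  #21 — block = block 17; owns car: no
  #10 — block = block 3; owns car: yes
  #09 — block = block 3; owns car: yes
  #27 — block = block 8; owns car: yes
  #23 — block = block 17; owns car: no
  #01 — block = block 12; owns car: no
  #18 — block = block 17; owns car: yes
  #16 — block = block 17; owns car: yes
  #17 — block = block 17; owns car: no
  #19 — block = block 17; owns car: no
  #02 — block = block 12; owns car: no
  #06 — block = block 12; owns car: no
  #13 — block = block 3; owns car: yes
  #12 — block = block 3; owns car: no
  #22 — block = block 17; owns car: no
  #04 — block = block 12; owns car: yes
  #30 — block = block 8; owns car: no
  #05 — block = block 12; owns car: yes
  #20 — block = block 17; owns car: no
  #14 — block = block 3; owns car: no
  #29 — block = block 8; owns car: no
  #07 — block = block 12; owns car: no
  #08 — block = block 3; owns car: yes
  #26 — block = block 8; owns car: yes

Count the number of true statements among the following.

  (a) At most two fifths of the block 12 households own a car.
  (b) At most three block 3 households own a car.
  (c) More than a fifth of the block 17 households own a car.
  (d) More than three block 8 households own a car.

(a) block 12: |A| = 7, |A ∩ B| = 2; needs |A ∩ B| / |A| ≤ 2/5 — true.
(b) block 3: |A| = 8, |A ∩ B| = 4; needs |A ∩ B| ≤ 3 — false.
(c) block 17: |A| = 8, |A ∩ B| = 2; needs |A ∩ B| / |A| > 1/5 — true.
(d) block 8: |A| = 9, |A ∩ B| = 3; needs |A ∩ B| > 3 — false.

2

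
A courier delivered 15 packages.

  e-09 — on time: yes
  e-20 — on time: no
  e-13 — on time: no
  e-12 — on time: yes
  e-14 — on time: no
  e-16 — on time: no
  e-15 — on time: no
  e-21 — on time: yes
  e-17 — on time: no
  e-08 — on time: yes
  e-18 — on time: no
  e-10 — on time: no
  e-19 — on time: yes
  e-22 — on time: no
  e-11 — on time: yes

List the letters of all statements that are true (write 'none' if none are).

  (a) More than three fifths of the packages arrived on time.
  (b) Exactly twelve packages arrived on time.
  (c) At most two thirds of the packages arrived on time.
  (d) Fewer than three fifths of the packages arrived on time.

|A| = 15, |A ∩ B| = 6, |A ∖ B| = 9.
(a) |A ∩ B| / |A| > 3/5: fails.
(b) |A ∩ B| = 12: fails.
(c) |A ∩ B| / |A| ≤ 2/3: holds.
(d) |A ∩ B| / |A| < 3/5: holds.

(c), (d)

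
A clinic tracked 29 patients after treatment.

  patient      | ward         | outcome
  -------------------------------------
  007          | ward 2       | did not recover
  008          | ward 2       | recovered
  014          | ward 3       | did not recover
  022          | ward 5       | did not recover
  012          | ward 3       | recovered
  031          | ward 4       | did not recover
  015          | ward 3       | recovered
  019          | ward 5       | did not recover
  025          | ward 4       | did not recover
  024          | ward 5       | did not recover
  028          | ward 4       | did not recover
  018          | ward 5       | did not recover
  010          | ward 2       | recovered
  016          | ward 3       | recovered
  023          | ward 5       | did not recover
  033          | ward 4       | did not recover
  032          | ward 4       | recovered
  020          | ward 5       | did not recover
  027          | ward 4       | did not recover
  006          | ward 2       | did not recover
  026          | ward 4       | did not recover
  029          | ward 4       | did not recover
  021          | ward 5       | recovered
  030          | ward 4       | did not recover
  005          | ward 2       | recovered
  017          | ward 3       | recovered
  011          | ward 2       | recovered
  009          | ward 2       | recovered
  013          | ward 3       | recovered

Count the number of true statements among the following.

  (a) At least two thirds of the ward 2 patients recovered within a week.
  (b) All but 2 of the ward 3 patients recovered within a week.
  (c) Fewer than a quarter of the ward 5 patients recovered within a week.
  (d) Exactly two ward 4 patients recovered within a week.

2

(a) ward 2: |A| = 7, |A ∩ B| = 5; needs |A ∩ B| / |A| ≥ 2/3 — true.
(b) ward 3: |A| = 6, |A ∩ B| = 5; needs |A ∖ B| = 2 — false.
(c) ward 5: |A| = 7, |A ∩ B| = 1; needs |A ∩ B| / |A| < 1/4 — true.
(d) ward 4: |A| = 9, |A ∩ B| = 1; needs |A ∩ B| = 2 — false.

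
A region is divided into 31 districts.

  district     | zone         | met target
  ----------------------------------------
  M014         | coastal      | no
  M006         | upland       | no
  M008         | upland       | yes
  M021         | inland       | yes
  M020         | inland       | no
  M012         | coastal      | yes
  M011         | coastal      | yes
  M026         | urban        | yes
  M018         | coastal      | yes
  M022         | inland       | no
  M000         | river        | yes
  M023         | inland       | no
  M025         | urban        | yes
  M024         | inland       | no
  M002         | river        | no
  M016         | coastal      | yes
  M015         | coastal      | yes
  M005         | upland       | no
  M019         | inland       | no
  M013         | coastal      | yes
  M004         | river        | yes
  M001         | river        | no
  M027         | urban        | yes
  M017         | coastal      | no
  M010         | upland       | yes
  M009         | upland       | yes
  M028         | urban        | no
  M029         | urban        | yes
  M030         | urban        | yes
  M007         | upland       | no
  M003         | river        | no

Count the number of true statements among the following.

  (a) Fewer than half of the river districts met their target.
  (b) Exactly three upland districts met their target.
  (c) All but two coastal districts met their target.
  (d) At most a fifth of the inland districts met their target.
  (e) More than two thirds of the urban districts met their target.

(a) river: |A| = 5, |A ∩ B| = 2; needs |A ∩ B| < |A ∖ B| — true.
(b) upland: |A| = 6, |A ∩ B| = 3; needs |A ∩ B| = 3 — true.
(c) coastal: |A| = 8, |A ∩ B| = 6; needs |A ∖ B| = 2 — true.
(d) inland: |A| = 6, |A ∩ B| = 1; needs |A ∩ B| / |A| ≤ 1/5 — true.
(e) urban: |A| = 6, |A ∩ B| = 5; needs |A ∩ B| / |A| > 2/3 — true.

5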